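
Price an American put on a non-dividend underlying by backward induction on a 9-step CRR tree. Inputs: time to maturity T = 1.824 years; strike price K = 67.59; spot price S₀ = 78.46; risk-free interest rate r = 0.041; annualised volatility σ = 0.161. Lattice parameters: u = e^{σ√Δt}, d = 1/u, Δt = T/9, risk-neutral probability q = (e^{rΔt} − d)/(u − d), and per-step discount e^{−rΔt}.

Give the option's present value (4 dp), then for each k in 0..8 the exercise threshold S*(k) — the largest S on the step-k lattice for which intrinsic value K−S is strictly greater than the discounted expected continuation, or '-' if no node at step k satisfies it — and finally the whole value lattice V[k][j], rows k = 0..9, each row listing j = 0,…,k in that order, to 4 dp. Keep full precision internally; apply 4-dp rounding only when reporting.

params: Δt=0.20267 u=1.07517 d=0.93008 q=0.53940 e^(-rΔt)=0.99173
t_9 payoffs: 26.7251 20.3505 12.9815 4.4629 0.0000 0.0000 0.0000 0.0000 0.0000 0.0000
t_8: node(8,0) S=43.9367 payoff=23.6533 vs cont=23.0940 → 23.6533 [stop]  node(8,1) S=50.7905 payoff=16.7995 vs cont=16.2402 → 16.7995 [stop]  node(8,2) S=58.7135 payoff=8.8765 vs cont=8.3172 → 8.8765 [stop]  node(8,3) S=67.8724 payoff=0.0000 vs cont=2.0386 → 2.0386 [wait]  node(8,4) S=78.4600 payoff=0.0000 vs cont=0.0000 → 0.0000 [wait]  node(8,5) S=90.6992 payoff=0.0000 vs cont=0.0000 → 0.0000 [wait]  node(8,6) S=104.8476 payoff=0.0000 vs cont=0.0000 → 0.0000 [wait]  node(8,7) S=121.2031 payoff=0.0000 vs cont=0.0000 → 0.0000 [wait]  node(8,8) S=140.1099 payoff=0.0000 vs cont=0.0000 → 0.0000 [wait]  ⇒ S*(8)=58.7135
t_7: node(7,0) S=47.2395 payoff=20.3505 vs cont=19.7912 → 20.3505 [stop]  node(7,1) S=54.6085 payoff=12.9815 vs cont=12.4222 → 12.9815 [stop]  node(7,2) S=63.1271 payoff=4.4629 vs cont=5.1452 → 5.1452 [wait]  node(7,3) S=72.9744 payoff=0.0000 vs cont=0.9312 → 0.9312 [wait]  node(7,4) S=84.3579 payoff=0.0000 vs cont=0.0000 → 0.0000 [wait]  node(7,5) S=97.5172 payoff=0.0000 vs cont=0.0000 → 0.0000 [wait]  node(7,6) S=112.7291 payoff=0.0000 vs cont=0.0000 → 0.0000 [wait]  node(7,7) S=130.3141 payoff=0.0000 vs cont=0.0000 → 0.0000 [wait]  ⇒ S*(7)=54.6085
t_6: node(6,0) S=50.7905 payoff=16.7995 vs cont=16.2402 → 16.7995 [stop]  node(6,1) S=58.7135 payoff=8.8765 vs cont=8.6822 → 8.8765 [stop]  node(6,2) S=67.8724 payoff=0.0000 vs cont=2.8484 → 2.8484 [wait]  node(6,3) S=78.4600 payoff=0.0000 vs cont=0.4254 → 0.4254 [wait]  node(6,4) S=90.6992 payoff=0.0000 vs cont=0.0000 → 0.0000 [wait]  node(6,5) S=104.8476 payoff=0.0000 vs cont=0.0000 → 0.0000 [wait]  node(6,6) S=121.2031 payoff=0.0000 vs cont=0.0000 → 0.0000 [wait]  ⇒ S*(6)=58.7135
t_5: node(5,0) S=54.6085 payoff=12.9815 vs cont=12.4222 → 12.9815 [stop]  node(5,1) S=63.1271 payoff=4.4629 vs cont=5.5784 → 5.5784 [wait]  node(5,2) S=72.9744 payoff=0.0000 vs cont=1.5287 → 1.5287 [wait]  node(5,3) S=84.3579 payoff=0.0000 vs cont=0.1943 → 0.1943 [wait]  node(5,4) S=97.5172 payoff=0.0000 vs cont=0.0000 → 0.0000 [wait]  node(5,5) S=112.7291 payoff=0.0000 vs cont=0.0000 → 0.0000 [wait]  ⇒ S*(5)=54.6085
t_4: node(4,0) S=58.7135 payoff=8.8765 vs cont=8.9139 → 8.9139 [wait]  node(4,1) S=67.8724 payoff=0.0000 vs cont=3.3659 → 3.3659 [wait]  node(4,2) S=78.4600 payoff=0.0000 vs cont=0.8022 → 0.8022 [wait]  node(4,3) S=90.6992 payoff=0.0000 vs cont=0.0888 → 0.0888 [wait]  node(4,4) S=104.8476 payoff=0.0000 vs cont=0.0000 → 0.0000 [wait]  ⇒ S*(4)=-
t_3: node(3,0) S=63.1271 payoff=4.4629 vs cont=5.8723 → 5.8723 [wait]  node(3,1) S=72.9744 payoff=0.0000 vs cont=1.9667 → 1.9667 [wait]  node(3,2) S=84.3579 payoff=0.0000 vs cont=0.4139 → 0.4139 [wait]  node(3,3) S=97.5172 payoff=0.0000 vs cont=0.0405 → 0.0405 [wait]  ⇒ S*(3)=-
t_2: node(2,0) S=67.8724 payoff=0.0000 vs cont=3.7345 → 3.7345 [wait]  node(2,1) S=78.4600 payoff=0.0000 vs cont=1.1198 → 1.1198 [wait]  node(2,2) S=90.6992 payoff=0.0000 vs cont=0.2108 → 0.2108 [wait]  ⇒ S*(2)=-
t_1: node(1,0) S=72.9744 payoff=0.0000 vs cont=2.3049 → 2.3049 [wait]  node(1,1) S=84.3579 payoff=0.0000 vs cont=0.6243 → 0.6243 [wait]  ⇒ S*(1)=-
t_0: node(0,0) S=78.4600 payoff=0.0000 vs cont=1.3868 → 1.3868 [wait]  ⇒ S*(0)=-

price = 1.3868
boundary = - - - - - 54.6085 58.7135 54.6085 58.7135
tree:
1.3868
2.3049 0.6243
3.7345 1.1198 0.2108
5.8723 1.9667 0.4139 0.0405
8.9139 3.3659 0.8022 0.0888 0.0000
12.9815 5.5784 1.5287 0.1943 0.0000 0.0000
16.7995 8.8765 2.8484 0.4254 0.0000 0.0000 0.0000
20.3505 12.9815 5.1452 0.9312 0.0000 0.0000 0.0000 0.0000
23.6533 16.7995 8.8765 2.0386 0.0000 0.0000 0.0000 0.0000 0.0000
26.7251 20.3505 12.9815 4.4629 0.0000 0.0000 0.0000 0.0000 0.0000 0.0000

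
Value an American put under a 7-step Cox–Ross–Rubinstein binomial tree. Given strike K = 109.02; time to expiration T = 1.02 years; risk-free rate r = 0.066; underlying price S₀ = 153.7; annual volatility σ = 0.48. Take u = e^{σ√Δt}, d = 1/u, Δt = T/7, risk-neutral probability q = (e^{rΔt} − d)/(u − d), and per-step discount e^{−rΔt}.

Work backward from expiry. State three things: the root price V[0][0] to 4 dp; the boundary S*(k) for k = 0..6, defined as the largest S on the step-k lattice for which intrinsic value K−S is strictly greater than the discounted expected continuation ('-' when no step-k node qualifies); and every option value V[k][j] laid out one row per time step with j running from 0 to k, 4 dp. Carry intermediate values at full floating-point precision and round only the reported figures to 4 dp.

params: Δt=0.14571 u=1.20109 d=0.83258 q=0.48054 e^(-rΔt)=0.99043
t_7 payoffs: 66.3965 47.5308 20.3148 0.0000 0.0000 0.0000 0.0000 0.0000
t_6: node(6,0) S=51.1946 payoff=57.8254 vs cont=56.7820 → 57.8254 [stop]  node(6,1) S=73.8540 payoff=35.1660 vs cont=34.1226 → 35.1660 [stop]  node(6,2) S=106.5427 payoff=2.4773 vs cont=10.4517 → 10.4517 [wait]  node(6,3) S=153.7000 payoff=0.0000 vs cont=0.0000 → 0.0000 [wait]  node(6,4) S=221.7297 payoff=0.0000 vs cont=0.0000 → 0.0000 [wait]  node(6,5) S=319.8702 payoff=0.0000 vs cont=0.0000 → 0.0000 [wait]  node(6,6) S=461.4491 payoff=0.0000 vs cont=0.0000 → 0.0000 [wait]  ⇒ S*(6)=73.8540
t_5: node(5,0) S=61.4892 payoff=47.5308 vs cont=46.4874 → 47.5308 [stop]  node(5,1) S=88.7052 payoff=20.3148 vs cont=23.0668 → 23.0668 [wait]  node(5,2) S=127.9673 payoff=0.0000 vs cont=5.3772 → 5.3772 [wait]  node(5,3) S=184.6073 payoff=0.0000 vs cont=0.0000 → 0.0000 [wait]  node(5,4) S=266.3170 payoff=0.0000 vs cont=0.0000 → 0.0000 [wait]  node(5,5) S=384.1925 payoff=0.0000 vs cont=0.0000 → 0.0000 [wait]  ⇒ S*(5)=61.4892
t_4: node(4,0) S=73.8540 payoff=35.1660 vs cont=35.4324 → 35.4324 [wait]  node(4,1) S=106.5427 payoff=2.4773 vs cont=14.4268 → 14.4268 [wait]  node(4,2) S=153.7000 payoff=0.0000 vs cont=2.7665 → 2.7665 [wait]  node(4,3) S=221.7297 payoff=0.0000 vs cont=0.0000 → 0.0000 [wait]  node(4,4) S=319.8702 payoff=0.0000 vs cont=0.0000 → 0.0000 [wait]  ⇒ S*(4)=-
t_3: node(3,0) S=88.7052 payoff=20.3148 vs cont=25.0957 → 25.0957 [wait]  node(3,1) S=127.9673 payoff=0.0000 vs cont=8.7390 → 8.7390 [wait]  node(3,2) S=184.6073 payoff=0.0000 vs cont=1.4233 → 1.4233 [wait]  node(3,3) S=266.3170 payoff=0.0000 vs cont=0.0000 → 0.0000 [wait]  ⇒ S*(3)=-
t_2: node(2,0) S=106.5427 payoff=2.4773 vs cont=17.0707 → 17.0707 [wait]  node(2,1) S=153.7000 payoff=0.0000 vs cont=5.1735 → 5.1735 [wait]  node(2,2) S=221.7297 payoff=0.0000 vs cont=0.7323 → 0.7323 [wait]  ⇒ S*(2)=-
t_1: node(1,0) S=127.9673 payoff=0.0000 vs cont=11.2449 → 11.2449 [wait]  node(1,1) S=184.6073 payoff=0.0000 vs cont=3.0102 → 3.0102 [wait]  ⇒ S*(1)=-
t_0: node(0,0) S=153.7000 payoff=0.0000 vs cont=7.2180 → 7.2180 [wait]  ⇒ S*(0)=-

price = 7.2180
boundary = - - - - - 61.4892 73.8540
tree:
7.2180
11.2449 3.0102
17.0707 5.1735 0.7323
25.0957 8.7390 1.4233 0.0000
35.4324 14.4268 2.7665 0.0000 0.0000
47.5308 23.0668 5.3772 0.0000 0.0000 0.0000
57.8254 35.1660 10.4517 0.0000 0.0000 0.0000 0.0000
66.3965 47.5308 20.3148 0.0000 0.0000 0.0000 0.0000 0.0000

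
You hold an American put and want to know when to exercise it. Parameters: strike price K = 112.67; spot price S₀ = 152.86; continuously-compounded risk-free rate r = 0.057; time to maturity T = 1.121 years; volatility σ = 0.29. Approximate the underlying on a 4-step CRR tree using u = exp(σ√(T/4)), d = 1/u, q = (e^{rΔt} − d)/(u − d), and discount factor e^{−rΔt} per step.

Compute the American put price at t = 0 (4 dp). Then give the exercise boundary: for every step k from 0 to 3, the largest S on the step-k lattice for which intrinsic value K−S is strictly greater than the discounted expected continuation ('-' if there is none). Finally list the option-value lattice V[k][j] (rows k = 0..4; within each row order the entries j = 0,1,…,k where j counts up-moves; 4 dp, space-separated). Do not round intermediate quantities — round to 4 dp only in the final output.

Δt=0.28025, u=1.16593, d=0.85768, q=0.51393, disc=e^(-rΔt)=0.98415
k=4 terminal: V=max(K-S,0) → 29.9523 0.2234 0.0000 0.0000 0.0000
k=3: j=0 S=96.4434 intr=16.2266 cont=14.4411 V=16.2266[EX]; j=1 S=131.1052 intr=0.0000 cont=0.1069 V=0.1069[hold]; j=2 S=178.2246 intr=0.0000 cont=0.0000 V=0.0000[hold]; j=3 S=242.2787 intr=0.0000 cont=0.0000 V=0.0000[hold]  S*(3)=96.4434
k=2: j=0 S=112.4466 intr=0.2234 cont=7.8163 V=7.8163[hold]; j=1 S=152.8600 intr=0.0000 cont=0.0511 V=0.0511[hold]; j=2 S=207.7980 intr=0.0000 cont=0.0000 V=0.0000[hold]  S*(2)=-
k=1: j=0 S=131.1052 intr=0.0000 cont=3.7649 V=3.7649[hold]; j=1 S=178.2246 intr=0.0000 cont=0.0245 V=0.0245[hold]  S*(1)=-
k=0: j=0 S=152.8600 intr=0.0000 cont=1.8134 V=1.8134[hold]  S*(0)=-

price = 1.8134
boundary = - - - 96.4434
tree:
1.8134
3.7649 0.0245
7.8163 0.0511 0.0000
16.2266 0.1069 0.0000 0.0000
29.9523 0.2234 0.0000 0.0000 0.0000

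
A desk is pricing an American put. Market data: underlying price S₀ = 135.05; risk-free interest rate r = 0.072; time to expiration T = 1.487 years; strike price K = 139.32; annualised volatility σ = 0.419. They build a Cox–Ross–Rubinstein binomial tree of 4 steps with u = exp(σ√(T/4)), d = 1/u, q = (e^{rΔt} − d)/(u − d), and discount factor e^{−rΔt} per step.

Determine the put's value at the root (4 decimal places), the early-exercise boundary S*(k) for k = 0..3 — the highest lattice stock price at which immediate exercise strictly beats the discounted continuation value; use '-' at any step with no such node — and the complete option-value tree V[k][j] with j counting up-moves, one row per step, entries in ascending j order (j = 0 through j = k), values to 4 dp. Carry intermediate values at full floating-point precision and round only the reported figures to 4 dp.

price = 23.3302
boundary = - - 81.0208 104.6033
tree:
23.3302
37.7085 9.5991
58.2992 18.2831 1.0569
76.5652 34.7167 2.1244 0.0000
90.7131 58.2992 4.2700 0.0000 0.0000

Δt=0.37175  u=1.29107  d=0.77455  q=0.48900  discount=0.97359
step 4 (expiry): payoffs max(K−S,0) = 90.7131 58.2992 4.2700 0.0000 0.0000
step 3: (k=3,j=0): S=62.7548, (K−S)⁺=76.5652, hold=72.8856 ⇒ V=76.5652 exercise | (k=3,j=1): S=104.6033, (K−S)⁺=34.7167, hold=31.0371 ⇒ V=34.7167 exercise | (k=3,j=2): S=174.3587, (K−S)⁺=0.0000, hold=2.1244 ⇒ V=2.1244 continue | (k=3,j=3): S=290.6310, (K−S)⁺=0.0000, hold=0.0000 ⇒ V=0.0000 continue  boundary S*=104.6033
step 2: (k=2,j=0): S=81.0208, (K−S)⁺=58.2992, hold=54.6197 ⇒ V=58.2992 exercise | (k=2,j=1): S=135.0500, (K−S)⁺=4.2700, hold=18.2831 ⇒ V=18.2831 continue | (k=2,j=2): S=225.1090, (K−S)⁺=0.0000, hold=1.0569 ⇒ V=1.0569 continue  boundary S*=81.0208
step 1: (k=1,j=0): S=104.6033, (K−S)⁺=34.7167, hold=37.7085 ⇒ V=37.7085 continue | (k=1,j=1): S=174.3587, (K−S)⁺=0.0000, hold=9.5991 ⇒ V=9.5991 continue  boundary S*=-
step 0: (k=0,j=0): S=135.0500, (K−S)⁺=4.2700, hold=23.3302 ⇒ V=23.3302 continue  boundary S*=-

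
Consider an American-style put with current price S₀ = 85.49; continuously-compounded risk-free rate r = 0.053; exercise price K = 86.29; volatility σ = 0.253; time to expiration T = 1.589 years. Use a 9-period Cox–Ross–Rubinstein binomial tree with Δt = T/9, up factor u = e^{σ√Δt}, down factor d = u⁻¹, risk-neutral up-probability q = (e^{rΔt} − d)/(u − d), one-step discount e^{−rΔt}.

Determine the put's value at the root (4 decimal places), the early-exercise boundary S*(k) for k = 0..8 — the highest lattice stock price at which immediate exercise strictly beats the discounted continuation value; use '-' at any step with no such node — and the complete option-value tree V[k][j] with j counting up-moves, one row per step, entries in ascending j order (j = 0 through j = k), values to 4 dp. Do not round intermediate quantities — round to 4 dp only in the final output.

price = 8.6513
boundary = - - - 62.1455 55.8781 62.1455 69.1160 62.1455 69.1160
tree:
8.6513
12.5512 5.1734
17.6858 7.9934 2.6390
24.1445 11.9871 4.4162 1.0305
30.4119 17.3596 7.1975 1.9042 0.2349
36.0473 24.1445 11.3510 3.4569 0.4915 0.0000
41.1143 30.4119 17.1740 6.1297 1.0285 0.0000 0.0000
45.6704 36.0473 24.1445 10.5168 2.1520 0.0000 0.0000 0.0000
49.7669 41.1143 30.4119 17.1740 4.5029 0.0000 0.0000 0.0000 0.0000
53.4503 45.6704 36.0473 24.1445 9.4218 0.0000 0.0000 0.0000 0.0000 0.0000

Δt=0.17656  u=1.11216  d=0.89915  q=0.51758  discount=0.99069
step 9 (expiry): payoffs max(K−S,0) = 53.4503 45.6704 36.0473 24.1445 9.4218 0.0000 0.0000 0.0000 0.0000 0.0000
step 8: (k=8,j=0): S=36.5231, (K−S)⁺=49.7669, hold=48.9632 ⇒ V=49.7669 exercise | (k=8,j=1): S=45.1757, (K−S)⁺=41.1143, hold=40.3107 ⇒ V=41.1143 exercise | (k=8,j=2): S=55.8781, (K−S)⁺=30.4119, hold=29.6082 ⇒ V=30.4119 exercise | (k=8,j=3): S=69.1160, (K−S)⁺=17.1740, hold=16.3703 ⇒ V=17.1740 exercise | (k=8,j=4): S=85.4900, (K−S)⁺=0.8000, hold=4.5029 ⇒ V=4.5029 continue | (k=8,j=5): S=105.7432, (K−S)⁺=0.0000, hold=0.0000 ⇒ V=0.0000 continue | (k=8,j=6): S=130.7944, (K−S)⁺=0.0000, hold=0.0000 ⇒ V=0.0000 continue | (k=8,j=7): S=161.7805, (K−S)⁺=0.0000, hold=0.0000 ⇒ V=0.0000 continue | (k=8,j=8): S=200.1074, (K−S)⁺=0.0000, hold=0.0000 ⇒ V=0.0000 continue  boundary S*=69.1160
step 7: (k=7,j=0): S=40.6196, (K−S)⁺=45.6704, hold=44.8667 ⇒ V=45.6704 exercise | (k=7,j=1): S=50.2427, (K−S)⁺=36.0473, hold=35.2436 ⇒ V=36.0473 exercise | (k=7,j=2): S=62.1455, (K−S)⁺=24.1445, hold=23.3408 ⇒ V=24.1445 exercise | (k=7,j=3): S=76.8682, (K−S)⁺=9.4218, hold=10.5168 ⇒ V=10.5168 continue | (k=7,j=4): S=95.0788, (K−S)⁺=0.0000, hold=2.1520 ⇒ V=2.1520 continue | (k=7,j=5): S=117.6036, (K−S)⁺=0.0000, hold=0.0000 ⇒ V=0.0000 continue | (k=7,j=6): S=145.4647, (K−S)⁺=0.0000, hold=0.0000 ⇒ V=0.0000 continue | (k=7,j=7): S=179.9263, (K−S)⁺=0.0000, hold=0.0000 ⇒ V=0.0000 continue  boundary S*=62.1455
step 6: (k=6,j=0): S=45.1757, (K−S)⁺=41.1143, hold=40.3107 ⇒ V=41.1143 exercise | (k=6,j=1): S=55.8781, (K−S)⁺=30.4119, hold=29.6082 ⇒ V=30.4119 exercise | (k=6,j=2): S=69.1160, (K−S)⁺=17.1740, hold=16.9318 ⇒ V=17.1740 exercise | (k=6,j=3): S=85.4900, (K−S)⁺=0.8000, hold=6.1297 ⇒ V=6.1297 continue | (k=6,j=4): S=105.7432, (K−S)⁺=0.0000, hold=1.0285 ⇒ V=1.0285 continue | (k=6,j=5): S=130.7944, (K−S)⁺=0.0000, hold=0.0000 ⇒ V=0.0000 continue | (k=6,j=6): S=161.7805, (K−S)⁺=0.0000, hold=0.0000 ⇒ V=0.0000 continue  boundary S*=69.1160
step 5: (k=5,j=0): S=50.2427, (K−S)⁺=36.0473, hold=35.2436 ⇒ V=36.0473 exercise | (k=5,j=1): S=62.1455, (K−S)⁺=24.1445, hold=23.3408 ⇒ V=24.1445 exercise | (k=5,j=2): S=76.8682, (K−S)⁺=9.4218, hold=11.3510 ⇒ V=11.3510 continue | (k=5,j=3): S=95.0788, (K−S)⁺=0.0000, hold=3.4569 ⇒ V=3.4569 continue | (k=5,j=4): S=117.6036, (K−S)⁺=0.0000, hold=0.4915 ⇒ V=0.4915 continue | (k=5,j=5): S=145.4647, (K−S)⁺=0.0000, hold=0.0000 ⇒ V=0.0000 continue  boundary S*=62.1455
step 4: (k=4,j=0): S=55.8781, (K−S)⁺=30.4119, hold=29.6082 ⇒ V=30.4119 exercise | (k=4,j=1): S=69.1160, (K−S)⁺=17.1740, hold=17.3596 ⇒ V=17.3596 continue | (k=4,j=2): S=85.4900, (K−S)⁺=0.8000, hold=7.1975 ⇒ V=7.1975 continue | (k=4,j=3): S=105.7432, (K−S)⁺=0.0000, hold=1.9042 ⇒ V=1.9042 continue | (k=4,j=4): S=130.7944, (K−S)⁺=0.0000, hold=0.2349 ⇒ V=0.2349 continue  boundary S*=55.8781
step 3: (k=3,j=0): S=62.1455, (K−S)⁺=24.1445, hold=23.4359 ⇒ V=24.1445 exercise | (k=3,j=1): S=76.8682, (K−S)⁺=9.4218, hold=11.9871 ⇒ V=11.9871 continue | (k=3,j=2): S=95.0788, (K−S)⁺=0.0000, hold=4.4162 ⇒ V=4.4162 continue | (k=3,j=3): S=117.6036, (K−S)⁺=0.0000, hold=1.0305 ⇒ V=1.0305 continue  boundary S*=62.1455
step 2: (k=2,j=0): S=69.1160, (K−S)⁺=17.1740, hold=17.6858 ⇒ V=17.6858 continue | (k=2,j=1): S=85.4900, (K−S)⁺=0.8000, hold=7.9934 ⇒ V=7.9934 continue | (k=2,j=2): S=105.7432, (K−S)⁺=0.0000, hold=2.6390 ⇒ V=2.6390 continue  boundary S*=-
step 1: (k=1,j=0): S=76.8682, (K−S)⁺=9.4218, hold=12.5512 ⇒ V=12.5512 continue | (k=1,j=1): S=95.0788, (K−S)⁺=0.0000, hold=5.1734 ⇒ V=5.1734 continue  boundary S*=-
step 0: (k=0,j=0): S=85.4900, (K−S)⁺=0.8000, hold=8.6513 ⇒ V=8.6513 continue  boundary S*=-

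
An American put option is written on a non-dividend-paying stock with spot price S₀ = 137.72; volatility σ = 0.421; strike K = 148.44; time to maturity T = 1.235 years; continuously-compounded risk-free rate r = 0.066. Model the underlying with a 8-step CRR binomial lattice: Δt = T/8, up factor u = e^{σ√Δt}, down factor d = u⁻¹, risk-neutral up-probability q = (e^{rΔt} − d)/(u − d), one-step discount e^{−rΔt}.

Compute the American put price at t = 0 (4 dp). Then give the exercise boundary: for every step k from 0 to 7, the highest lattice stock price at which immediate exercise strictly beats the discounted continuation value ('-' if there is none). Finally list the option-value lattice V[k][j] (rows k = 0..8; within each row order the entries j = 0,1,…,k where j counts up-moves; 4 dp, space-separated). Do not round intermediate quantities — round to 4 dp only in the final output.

Δt=0.15438, u=1.17988, d=0.84754, q=0.48956, disc=e^(-rΔt)=0.98986
k=8 terminal: V=max(K-S,0) → 111.7716 97.3932 77.3768 49.5116 10.7200 0.0000 0.0000 0.0000 0.0000
k=7: j=0 S=43.2644 intr=105.1756 cont=103.6709 V=105.1756[EX]; j=1 S=60.2291 intr=88.2109 cont=86.7061 V=88.2109[EX]; j=2 S=83.8461 intr=64.5939 cont=63.0892 V=64.5939[EX]; j=3 S=116.7237 intr=31.7163 cont=30.2116 V=31.7163[EX]; j=4 S=162.4932 intr=0.0000 cont=5.4165 V=5.4165[hold]; j=5 S=226.2098 intr=0.0000 cont=0.0000 V=0.0000[hold]; j=6 S=314.9108 intr=0.0000 cont=0.0000 V=0.0000[hold]; j=7 S=438.3932 intr=0.0000 cont=0.0000 V=0.0000[hold]  S*(7)=116.7237
k=6: j=0 S=51.0468 intr=97.3932 cont=95.8885 V=97.3932[EX]; j=1 S=71.0632 intr=77.3768 cont=75.8721 V=77.3768[EX]; j=2 S=98.9284 intr=49.5116 cont=48.0069 V=49.5116[EX]; j=3 S=137.7200 intr=10.7200 cont=18.6501 V=18.6501[hold]; j=4 S=191.7226 intr=0.0000 cont=2.7368 V=2.7368[hold]; j=5 S=266.9005 intr=0.0000 cont=0.0000 V=0.0000[hold]; j=6 S=371.5572 intr=0.0000 cont=0.0000 V=0.0000[hold]  S*(6)=98.9284
k=5: j=0 S=60.2291 intr=88.2109 cont=86.7061 V=88.2109[EX]; j=1 S=83.8461 intr=64.5939 cont=63.0892 V=64.5939[EX]; j=2 S=116.7237 intr=31.7163 cont=34.0545 V=34.0545[hold]; j=3 S=162.4932 intr=0.0000 cont=10.7496 V=10.7496[hold]; j=4 S=226.2098 intr=0.0000 cont=1.3828 V=1.3828[hold]; j=5 S=314.9108 intr=0.0000 cont=0.0000 V=0.0000[hold]  S*(5)=83.8461
k=4: j=0 S=71.0632 intr=77.3768 cont=75.8721 V=77.3768[EX]; j=1 S=98.9284 intr=49.5116 cont=49.1399 V=49.5116[EX]; j=2 S=137.7200 intr=10.7200 cont=22.4159 V=22.4159[hold]; j=3 S=191.7226 intr=0.0000 cont=6.1016 V=6.1016[hold]; j=4 S=266.9005 intr=0.0000 cont=0.6987 V=0.6987[hold]  S*(4)=98.9284
k=3: j=0 S=83.8461 intr=64.5939 cont=63.0892 V=64.5939[EX]; j=1 S=116.7237 intr=31.7163 cont=35.8793 V=35.8793[hold]; j=2 S=162.4932 intr=0.0000 cont=14.2828 V=14.2828[hold]; j=3 S=226.2098 intr=0.0000 cont=3.4215 V=3.4215[hold]  S*(3)=83.8461
k=2: j=0 S=98.9284 intr=49.5116 cont=50.0243 V=50.0243[hold]; j=1 S=137.7200 intr=10.7200 cont=25.0501 V=25.0501[hold]; j=2 S=191.7226 intr=0.0000 cont=8.8747 V=8.8747[hold]  S*(2)=-
k=1: j=0 S=116.7237 intr=31.7163 cont=37.4149 V=37.4149[hold]; j=1 S=162.4932 intr=0.0000 cont=16.9577 V=16.9577[hold]  S*(1)=-
k=0: j=0 S=137.7200 intr=10.7200 cont=27.1222 V=27.1222[hold]  S*(0)=-

price = 27.1222
boundary = - - - 83.8461 98.9284 83.8461 98.9284 116.7237
tree:
27.1222
37.4149 16.9577
50.0243 25.0501 8.8747
64.5939 35.8793 14.2828 3.4215
77.3768 49.5116 22.4159 6.1016 0.6987
88.2109 64.5939 34.0545 10.7496 1.3828 0.0000
97.3932 77.3768 49.5116 18.6501 2.7368 0.0000 0.0000
105.1756 88.2109 64.5939 31.7163 5.4165 0.0000 0.0000 0.0000
111.7716 97.3932 77.3768 49.5116 10.7200 0.0000 0.0000 0.0000 0.0000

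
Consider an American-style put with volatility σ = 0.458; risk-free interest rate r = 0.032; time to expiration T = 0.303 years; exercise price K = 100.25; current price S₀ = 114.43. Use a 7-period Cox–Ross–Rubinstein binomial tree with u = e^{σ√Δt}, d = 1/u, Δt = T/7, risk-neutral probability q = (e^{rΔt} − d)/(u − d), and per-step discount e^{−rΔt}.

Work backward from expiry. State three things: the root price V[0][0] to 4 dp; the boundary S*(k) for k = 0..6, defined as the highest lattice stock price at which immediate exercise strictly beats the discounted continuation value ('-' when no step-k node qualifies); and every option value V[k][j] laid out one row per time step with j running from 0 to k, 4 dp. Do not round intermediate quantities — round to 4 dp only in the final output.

params: Δt=0.04329 u=1.09998 d=0.90911 q=0.48346 e^(-rΔt)=0.99862
t_7 payoffs: 41.5202 29.1901 14.2713 0.0000 0.0000 0.0000 0.0000 0.0000
t_6: node(6,0) S=64.6014 payoff=35.6486 vs cont=35.5098 → 35.6486 [stop]  node(6,1) S=78.1642 payoff=22.0858 vs cont=21.9470 → 22.0858 [stop]  node(6,2) S=94.5745 payoff=5.6755 vs cont=7.3615 → 7.3615 [wait]  node(6,3) S=114.4300 payoff=0.0000 vs cont=0.0000 → 0.0000 [wait]  node(6,4) S=138.4541 payoff=0.0000 vs cont=0.0000 → 0.0000 [wait]  node(6,5) S=167.5220 payoff=0.0000 vs cont=0.0000 → 0.0000 [wait]  node(6,6) S=202.6926 payoff=0.0000 vs cont=0.0000 → 0.0000 [wait]  ⇒ S*(6)=78.1642
t_5: node(5,0) S=71.0599 payoff=29.1901 vs cont=29.0513 → 29.1901 [stop]  node(5,1) S=85.9787 payoff=14.2713 vs cont=14.9465 → 14.9465 [wait]  node(5,2) S=104.0296 payoff=0.0000 vs cont=3.7973 → 3.7973 [wait]  node(5,3) S=125.8702 payoff=0.0000 vs cont=0.0000 → 0.0000 [wait]  node(5,4) S=152.2962 payoff=0.0000 vs cont=0.0000 → 0.0000 [wait]  node(5,5) S=184.2701 payoff=0.0000 vs cont=0.0000 → 0.0000 [wait]  ⇒ S*(5)=71.0599
t_4: node(4,0) S=78.1642 payoff=22.0858 vs cont=22.2730 → 22.2730 [wait]  node(4,1) S=94.5745 payoff=5.6755 vs cont=9.5431 → 9.5431 [wait]  node(4,2) S=114.4300 payoff=0.0000 vs cont=1.9587 → 1.9587 [wait]  node(4,3) S=138.4541 payoff=0.0000 vs cont=0.0000 → 0.0000 [wait]  node(4,4) S=167.5220 payoff=0.0000 vs cont=0.0000 → 0.0000 [wait]  ⇒ S*(4)=-
t_3: node(3,0) S=85.9787 payoff=14.2713 vs cont=16.0963 → 16.0963 [wait]  node(3,1) S=104.0296 payoff=0.0000 vs cont=5.8682 → 5.8682 [wait]  node(3,2) S=125.8702 payoff=0.0000 vs cont=1.0104 → 1.0104 [wait]  node(3,3) S=152.2962 payoff=0.0000 vs cont=0.0000 → 0.0000 [wait]  ⇒ S*(3)=-
t_2: node(2,0) S=94.5745 payoff=5.6755 vs cont=11.1360 → 11.1360 [wait]  node(2,1) S=114.4300 payoff=0.0000 vs cont=3.5148 → 3.5148 [wait]  node(2,2) S=138.4541 payoff=0.0000 vs cont=0.5212 → 0.5212 [wait]  ⇒ S*(2)=-
t_1: node(1,0) S=104.0296 payoff=0.0000 vs cont=7.4412 → 7.4412 [wait]  node(1,1) S=125.8702 payoff=0.0000 vs cont=2.0646 → 2.0646 [wait]  ⇒ S*(1)=-
t_0: node(0,0) S=114.4300 payoff=0.0000 vs cont=4.8351 → 4.8351 [wait]  ⇒ S*(0)=-

price = 4.8351
boundary = - - - - - 71.0599 78.1642
tree:
4.8351
7.4412 2.0646
11.1360 3.5148 0.5212
16.0963 5.8682 1.0104 0.0000
22.2730 9.5431 1.9587 0.0000 0.0000
29.1901 14.9465 3.7973 0.0000 0.0000 0.0000
35.6486 22.0858 7.3615 0.0000 0.0000 0.0000 0.0000
41.5202 29.1901 14.2713 0.0000 0.0000 0.0000 0.0000 0.0000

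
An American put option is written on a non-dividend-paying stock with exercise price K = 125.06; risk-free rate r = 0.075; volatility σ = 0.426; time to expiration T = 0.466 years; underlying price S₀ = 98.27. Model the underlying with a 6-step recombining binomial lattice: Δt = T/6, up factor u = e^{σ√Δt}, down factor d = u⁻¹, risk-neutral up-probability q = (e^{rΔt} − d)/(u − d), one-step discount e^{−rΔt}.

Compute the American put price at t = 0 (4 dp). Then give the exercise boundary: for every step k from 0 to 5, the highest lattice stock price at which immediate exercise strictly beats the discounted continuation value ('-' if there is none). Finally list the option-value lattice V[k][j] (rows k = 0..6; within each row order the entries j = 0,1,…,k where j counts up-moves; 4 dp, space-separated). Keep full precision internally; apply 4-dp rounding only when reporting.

price = 28.2617
boundary = - 87.2692 77.4999 87.2692 98.2700 110.6575
tree:
28.2617
37.7908 18.8698
47.5601 27.3745 10.4127
56.2357 37.7908 17.0667 3.7444
63.9402 47.5601 26.7900 7.3445 0.1144
70.7822 56.2357 37.7908 14.4025 0.2278 0.0000
76.8583 63.9402 47.5601 26.7900 0.4535 0.0000 0.0000

params: Δt=0.07767 u=1.12606 d=0.88806 q=0.49490 e^(-rΔt)=0.99419
t_6 payoffs: 76.8583 63.9402 47.5601 26.7900 0.4535 0.0000 0.0000
t_5: node(5,0) S=54.2778 payoff=70.7822 vs cont=70.0559 → 70.7822 [stop]  node(5,1) S=68.8243 payoff=56.2357 vs cont=55.5094 → 56.2357 [stop]  node(5,2) S=87.2692 payoff=37.7908 vs cont=37.0644 → 37.7908 [stop]  node(5,3) S=110.6575 payoff=14.4025 vs cont=13.6762 → 14.4025 [stop]  node(5,4) S=140.3138 payoff=0.0000 vs cont=0.2278 → 0.2278 [wait]  node(5,5) S=177.9180 payoff=0.0000 vs cont=0.0000 → 0.0000 [wait]  ⇒ S*(5)=110.6575
t_4: node(4,0) S=61.1198 payoff=63.9402 vs cont=63.2139 → 63.9402 [stop]  node(4,1) S=77.4999 payoff=47.5601 vs cont=46.8337 → 47.5601 [stop]  node(4,2) S=98.2700 payoff=26.7900 vs cont=26.0636 → 26.7900 [stop]  node(4,3) S=124.6065 payoff=0.4535 vs cont=7.3445 → 7.3445 [wait]  node(4,4) S=158.0011 payoff=0.0000 vs cont=0.1144 → 0.1144 [wait]  ⇒ S*(4)=98.2700
t_3: node(3,0) S=68.8243 payoff=56.2357 vs cont=55.5094 → 56.2357 [stop]  node(3,1) S=87.2692 payoff=37.7908 vs cont=37.0644 → 37.7908 [stop]  node(3,2) S=110.6575 payoff=14.4025 vs cont=17.0667 → 17.0667 [wait]  node(3,3) S=140.3138 payoff=0.0000 vs cont=3.7444 → 3.7444 [wait]  ⇒ S*(3)=87.2692
t_2: node(2,0) S=77.4999 payoff=47.5601 vs cont=46.8337 → 47.5601 [stop]  node(2,1) S=98.2700 payoff=26.7900 vs cont=27.3745 → 27.3745 [wait]  node(2,2) S=124.6065 payoff=0.4535 vs cont=10.4127 → 10.4127 [wait]  ⇒ S*(2)=77.4999
t_1: node(1,0) S=87.2692 payoff=37.7908 vs cont=37.3520 → 37.7908 [stop]  node(1,1) S=110.6575 payoff=14.4025 vs cont=18.8698 → 18.8698 [wait]  ⇒ S*(1)=87.2692
t_0: node(0,0) S=98.2700 payoff=26.7900 vs cont=28.2617 → 28.2617 [wait]  ⇒ S*(0)=-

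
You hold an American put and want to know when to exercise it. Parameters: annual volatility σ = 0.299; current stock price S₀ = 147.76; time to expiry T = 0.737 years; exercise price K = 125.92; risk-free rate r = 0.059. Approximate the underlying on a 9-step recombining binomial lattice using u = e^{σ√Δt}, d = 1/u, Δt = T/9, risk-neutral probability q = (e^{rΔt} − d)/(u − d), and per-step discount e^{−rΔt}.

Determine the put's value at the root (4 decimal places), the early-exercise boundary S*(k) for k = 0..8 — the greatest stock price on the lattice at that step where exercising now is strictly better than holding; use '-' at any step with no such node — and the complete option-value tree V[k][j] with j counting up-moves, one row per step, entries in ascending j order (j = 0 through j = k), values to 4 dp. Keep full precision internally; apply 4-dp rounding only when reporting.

price = 4.5210
boundary = - - - - - 96.3297 88.4302 96.3297 104.9348
tree:
4.5210
6.9852 2.1669
10.5235 3.6098 0.7839
15.3946 5.8853 1.4307 0.1622
21.7644 9.3451 2.5758 0.3305 0.0000
29.5903 14.3592 4.5566 0.6734 0.0000 0.0000
37.4898 21.1658 7.8748 1.3722 0.0000 0.0000 0.0000
44.7414 29.5903 13.1725 2.7963 0.0000 0.0000 0.0000 0.0000
51.3984 37.4898 20.9852 5.6981 0.0000 0.0000 0.0000 0.0000 0.0000
57.5095 44.7414 29.5903 11.6114 0.0000 0.0000 0.0000 0.0000 0.0000 0.0000

Δt=0.08189  u=1.08933  d=0.91800  q=0.50689  discount=0.99518
step 9 (expiry): payoffs max(K−S,0) = 57.5095 44.7414 29.5903 11.6114 0.0000 0.0000 0.0000 0.0000 0.0000 0.0000
step 8: (k=8,j=0): S=74.5216, (K−S)⁺=51.3984, hold=50.7915 ⇒ V=51.3984 exercise | (k=8,j=1): S=88.4302, (K−S)⁺=37.4898, hold=36.8828 ⇒ V=37.4898 exercise | (k=8,j=2): S=104.9348, (K−S)⁺=20.9852, hold=20.3783 ⇒ V=20.9852 exercise | (k=8,j=3): S=124.5197, (K−S)⁺=1.4003, hold=5.6981 ⇒ V=5.6981 continue | (k=8,j=4): S=147.7600, (K−S)⁺=0.0000, hold=0.0000 ⇒ V=0.0000 continue | (k=8,j=5): S=175.3378, (K−S)⁺=0.0000, hold=0.0000 ⇒ V=0.0000 continue | (k=8,j=6): S=208.0627, (K−S)⁺=0.0000, hold=0.0000 ⇒ V=0.0000 continue | (k=8,j=7): S=246.8954, (K−S)⁺=0.0000, hold=0.0000 ⇒ V=0.0000 continue | (k=8,j=8): S=292.9757, (K−S)⁺=0.0000, hold=0.0000 ⇒ V=0.0000 continue  boundary S*=104.9348
step 7: (k=7,j=0): S=81.1786, (K−S)⁺=44.7414, hold=44.1345 ⇒ V=44.7414 exercise | (k=7,j=1): S=96.3297, (K−S)⁺=29.5903, hold=28.9834 ⇒ V=29.5903 exercise | (k=7,j=2): S=114.3086, (K−S)⁺=11.6114, hold=13.1725 ⇒ V=13.1725 continue | (k=7,j=3): S=135.6430, (K−S)⁺=0.0000, hold=2.7963 ⇒ V=2.7963 continue | (k=7,j=4): S=160.9594, (K−S)⁺=0.0000, hold=0.0000 ⇒ V=0.0000 continue | (k=7,j=5): S=191.0007, (K−S)⁺=0.0000, hold=0.0000 ⇒ V=0.0000 continue | (k=7,j=6): S=226.6489, (K−S)⁺=0.0000, hold=0.0000 ⇒ V=0.0000 continue | (k=7,j=7): S=268.9504, (K−S)⁺=0.0000, hold=0.0000 ⇒ V=0.0000 continue  boundary S*=96.3297
step 6: (k=6,j=0): S=88.4302, (K−S)⁺=37.4898, hold=36.8828 ⇒ V=37.4898 exercise | (k=6,j=1): S=104.9348, (K−S)⁺=20.9852, hold=21.1658 ⇒ V=21.1658 continue | (k=6,j=2): S=124.5197, (K−S)⁺=1.4003, hold=7.8748 ⇒ V=7.8748 continue | (k=6,j=3): S=147.7600, (K−S)⁺=0.0000, hold=1.3722 ⇒ V=1.3722 continue | (k=6,j=4): S=175.3378, (K−S)⁺=0.0000, hold=0.0000 ⇒ V=0.0000 continue | (k=6,j=5): S=208.0627, (K−S)⁺=0.0000, hold=0.0000 ⇒ V=0.0000 continue | (k=6,j=6): S=246.8954, (K−S)⁺=0.0000, hold=0.0000 ⇒ V=0.0000 continue  boundary S*=88.4302
step 5: (k=5,j=0): S=96.3297, (K−S)⁺=29.5903, hold=29.0745 ⇒ V=29.5903 exercise | (k=5,j=1): S=114.3086, (K−S)⁺=11.6114, hold=14.3592 ⇒ V=14.3592 continue | (k=5,j=2): S=135.6430, (K−S)⁺=0.0000, hold=4.5566 ⇒ V=4.5566 continue | (k=5,j=3): S=160.9594, (K−S)⁺=0.0000, hold=0.6734 ⇒ V=0.6734 continue | (k=5,j=4): S=191.0007, (K−S)⁺=0.0000, hold=0.0000 ⇒ V=0.0000 continue | (k=5,j=5): S=226.6489, (K−S)⁺=0.0000, hold=0.0000 ⇒ V=0.0000 continue  boundary S*=96.3297
step 4: (k=4,j=0): S=104.9348, (K−S)⁺=20.9852, hold=21.7644 ⇒ V=21.7644 continue | (k=4,j=1): S=124.5197, (K−S)⁺=1.4003, hold=9.3451 ⇒ V=9.3451 continue | (k=4,j=2): S=147.7600, (K−S)⁺=0.0000, hold=2.5758 ⇒ V=2.5758 continue | (k=4,j=3): S=175.3378, (K−S)⁺=0.0000, hold=0.3305 ⇒ V=0.3305 continue | (k=4,j=4): S=208.0627, (K−S)⁺=0.0000, hold=0.0000 ⇒ V=0.0000 continue  boundary S*=-
step 3: (k=3,j=0): S=114.3086, (K−S)⁺=11.6114, hold=15.3946 ⇒ V=15.3946 continue | (k=3,j=1): S=135.6430, (K−S)⁺=0.0000, hold=5.8853 ⇒ V=5.8853 continue | (k=3,j=2): S=160.9594, (K−S)⁺=0.0000, hold=1.4307 ⇒ V=1.4307 continue | (k=3,j=3): S=191.0007, (K−S)⁺=0.0000, hold=0.1622 ⇒ V=0.1622 continue  boundary S*=-
step 2: (k=2,j=0): S=124.5197, (K−S)⁺=1.4003, hold=10.5235 ⇒ V=10.5235 continue | (k=2,j=1): S=147.7600, (K−S)⁺=0.0000, hold=3.6098 ⇒ V=3.6098 continue | (k=2,j=2): S=175.3378, (K−S)⁺=0.0000, hold=0.7839 ⇒ V=0.7839 continue  boundary S*=-
step 1: (k=1,j=0): S=135.6430, (K−S)⁺=0.0000, hold=6.9852 ⇒ V=6.9852 continue | (k=1,j=1): S=160.9594, (K−S)⁺=0.0000, hold=2.1669 ⇒ V=2.1669 continue  boundary S*=-
step 0: (k=0,j=0): S=147.7600, (K−S)⁺=0.0000, hold=4.5210 ⇒ V=4.5210 continue  boundary S*=-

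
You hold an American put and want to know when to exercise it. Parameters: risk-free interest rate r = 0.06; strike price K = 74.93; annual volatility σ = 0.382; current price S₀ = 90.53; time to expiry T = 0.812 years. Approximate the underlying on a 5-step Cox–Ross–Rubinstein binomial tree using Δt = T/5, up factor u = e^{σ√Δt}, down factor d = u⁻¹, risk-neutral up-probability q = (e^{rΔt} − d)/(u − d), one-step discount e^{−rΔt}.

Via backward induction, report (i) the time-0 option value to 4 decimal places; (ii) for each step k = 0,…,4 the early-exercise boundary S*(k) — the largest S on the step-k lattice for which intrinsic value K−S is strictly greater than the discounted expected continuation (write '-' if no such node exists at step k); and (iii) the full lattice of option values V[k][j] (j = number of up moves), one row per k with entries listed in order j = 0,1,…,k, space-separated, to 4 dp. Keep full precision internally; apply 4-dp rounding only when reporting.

price = 3.9220
boundary = - - - 57.0459 48.9067
tree:
3.9220
6.7115 1.1341
11.1745 2.2600 0.0000
17.8841 4.5036 0.0000 0.0000
26.0233 8.9746 0.0000 0.0000 0.0000
33.0012 17.8841 0.0000 0.0000 0.0000 0.0000

Δt=0.16240, u=1.16642, d=0.85732, q=0.49327, disc=e^(-rΔt)=0.99030
k=5 terminal: V=max(K-S,0) → 33.0012 17.8841 0.0000 0.0000 0.0000 0.0000
k=4: j=0 S=48.9067 intr=26.0233 cont=25.2967 V=26.0233[EX]; j=1 S=66.5396 intr=8.3904 cont=8.9746 V=8.9746[hold]; j=2 S=90.5300 intr=0.0000 cont=0.0000 V=0.0000[hold]; j=3 S=123.1699 intr=0.0000 cont=0.0000 V=0.0000[hold]; j=4 S=167.5779 intr=0.0000 cont=0.0000 V=0.0000[hold]  S*(4)=48.9067
k=3: j=0 S=57.0459 intr=17.8841 cont=17.4429 V=17.8841[EX]; j=1 S=77.6134 intr=0.0000 cont=4.5036 V=4.5036[hold]; j=2 S=105.5963 intr=0.0000 cont=0.0000 V=0.0000[hold]; j=3 S=143.6682 intr=0.0000 cont=0.0000 V=0.0000[hold]  S*(3)=57.0459
k=2: j=0 S=66.5396 intr=8.3904 cont=11.1745 V=11.1745[hold]; j=1 S=90.5300 intr=0.0000 cont=2.2600 V=2.2600[hold]; j=2 S=123.1699 intr=0.0000 cont=0.0000 V=0.0000[hold]  S*(2)=-
k=1: j=0 S=77.6134 intr=0.0000 cont=6.7115 V=6.7115[hold]; j=1 S=105.5963 intr=0.0000 cont=1.1341 V=1.1341[hold]  S*(1)=-
k=0: j=0 S=90.5300 intr=0.0000 cont=3.9220 V=3.9220[hold]  S*(0)=-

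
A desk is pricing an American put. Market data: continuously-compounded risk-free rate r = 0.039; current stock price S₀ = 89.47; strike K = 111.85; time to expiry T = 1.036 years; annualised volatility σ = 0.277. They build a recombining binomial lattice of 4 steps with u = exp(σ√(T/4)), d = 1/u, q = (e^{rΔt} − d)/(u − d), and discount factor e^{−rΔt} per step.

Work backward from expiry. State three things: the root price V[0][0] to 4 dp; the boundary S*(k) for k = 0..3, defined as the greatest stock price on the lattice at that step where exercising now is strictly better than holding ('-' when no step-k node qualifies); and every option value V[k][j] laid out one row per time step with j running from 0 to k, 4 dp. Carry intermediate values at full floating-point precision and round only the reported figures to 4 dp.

price = 23.7031
boundary = - 77.7060 89.4700 77.7060
tree:
23.7031
34.1440 13.7721
44.3612 22.3800 5.4677
53.2350 34.1440 11.0619 0.0000
60.9420 44.3612 22.3800 0.0000 0.0000

Δt=0.25900  u=1.15139  d=0.86851  q=0.50070  discount=0.98995
step 4 (expiry): payoffs max(K−S,0) = 60.9420 44.3612 22.3800 0.0000 0.0000
step 3: (k=3,j=0): S=58.6150, (K−S)⁺=53.2350, hold=52.1109 ⇒ V=53.2350 exercise | (k=3,j=1): S=77.7060, (K−S)⁺=34.1440, hold=33.0199 ⇒ V=34.1440 exercise | (k=3,j=2): S=103.0150, (K−S)⁺=8.8350, hold=11.0619 ⇒ V=11.0619 continue | (k=3,j=3): S=136.5671, (K−S)⁺=0.0000, hold=0.0000 ⇒ V=0.0000 continue  boundary S*=77.7060
step 2: (k=2,j=0): S=67.4888, (K−S)⁺=44.3612, hold=43.2371 ⇒ V=44.3612 exercise | (k=2,j=1): S=89.4700, (K−S)⁺=22.3800, hold=22.3597 ⇒ V=22.3800 exercise | (k=2,j=2): S=118.6105, (K−S)⁺=0.0000, hold=5.4677 ⇒ V=5.4677 continue  boundary S*=89.4700
step 1: (k=1,j=0): S=77.7060, (K−S)⁺=34.1440, hold=33.0199 ⇒ V=34.1440 exercise | (k=1,j=1): S=103.0150, (K−S)⁺=8.8350, hold=13.7721 ⇒ V=13.7721 continue  boundary S*=77.7060
step 0: (k=0,j=0): S=89.4700, (K−S)⁺=22.3800, hold=23.7031 ⇒ V=23.7031 continue  boundary S*=-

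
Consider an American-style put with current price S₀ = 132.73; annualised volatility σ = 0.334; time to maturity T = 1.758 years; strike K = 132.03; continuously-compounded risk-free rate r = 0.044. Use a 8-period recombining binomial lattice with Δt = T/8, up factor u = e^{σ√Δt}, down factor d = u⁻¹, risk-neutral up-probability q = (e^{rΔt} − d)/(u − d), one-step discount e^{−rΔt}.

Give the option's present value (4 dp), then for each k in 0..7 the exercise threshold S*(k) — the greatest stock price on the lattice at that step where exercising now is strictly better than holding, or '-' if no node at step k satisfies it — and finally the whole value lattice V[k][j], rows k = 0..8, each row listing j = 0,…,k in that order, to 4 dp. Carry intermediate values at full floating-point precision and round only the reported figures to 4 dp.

price = 18.2547
boundary = - - - 82.9804 70.9541 82.9804 97.0450 113.4936
tree:
18.2547
26.2630 10.3411
36.5697 16.1330 4.5613
49.0496 24.3980 7.9124 1.1892
61.0759 35.4752 13.4350 2.3628 0.0000
71.3592 49.0496 22.1511 4.6950 0.0000 0.0000
80.1522 61.0759 34.9850 9.3289 0.0000 0.0000 0.0000
87.6708 71.3592 49.0496 18.5364 0.0000 0.0000 0.0000 0.0000
94.0997 80.1522 61.0759 34.9850 0.0000 0.0000 0.0000 0.0000 0.0000

Δt=0.21975, u=1.16949, d=0.85507, q=0.49184, disc=e^(-rΔt)=0.99038
k=8 terminal: V=max(K-S,0) → 94.0997 80.1522 61.0759 34.9850 0.0000 0.0000 0.0000 0.0000 0.0000
k=7: j=0 S=44.3592 intr=87.6708 cont=86.4003 V=87.6708[EX]; j=1 S=60.6708 intr=71.3592 cont=70.0887 V=71.3592[EX]; j=2 S=82.9804 intr=49.0496 cont=47.7792 V=49.0496[EX]; j=3 S=113.4936 intr=18.5364 cont=17.6070 V=18.5364[EX]; j=4 S=155.2269 intr=0.0000 cont=0.0000 V=0.0000[hold]; j=5 S=212.3062 intr=0.0000 cont=0.0000 V=0.0000[hold]; j=6 S=290.3744 intr=0.0000 cont=0.0000 V=0.0000[hold]; j=7 S=397.1496 intr=0.0000 cont=0.0000 V=0.0000[hold]  S*(7)=113.4936
k=6: j=0 S=51.8778 intr=80.1522 cont=78.8817 V=80.1522[EX]; j=1 S=70.9541 intr=61.0759 cont=59.8054 V=61.0759[EX]; j=2 S=97.0450 intr=34.9850 cont=33.7145 V=34.9850[EX]; j=3 S=132.7300 intr=0.0000 cont=9.3289 V=9.3289[hold]; j=4 S=181.5369 intr=0.0000 cont=0.0000 V=0.0000[hold]; j=5 S=248.2907 intr=0.0000 cont=0.0000 V=0.0000[hold]; j=6 S=339.5910 intr=0.0000 cont=0.0000 V=0.0000[hold]  S*(6)=97.0450
k=5: j=0 S=60.6708 intr=71.3592 cont=70.0887 V=71.3592[EX]; j=1 S=82.9804 intr=49.0496 cont=47.7792 V=49.0496[EX]; j=2 S=113.4936 intr=18.5364 cont=22.1511 V=22.1511[hold]; j=3 S=155.2269 intr=0.0000 cont=4.6950 V=4.6950[hold]; j=4 S=212.3062 intr=0.0000 cont=0.0000 V=0.0000[hold]; j=5 S=290.3744 intr=0.0000 cont=0.0000 V=0.0000[hold]  S*(5)=82.9804
k=4: j=0 S=70.9541 intr=61.0759 cont=59.8054 V=61.0759[EX]; j=1 S=97.0450 intr=34.9850 cont=35.4752 V=35.4752[hold]; j=2 S=132.7300 intr=0.0000 cont=13.4350 V=13.4350[hold]; j=3 S=181.5369 intr=0.0000 cont=2.3628 V=2.3628[hold]; j=4 S=248.2907 intr=0.0000 cont=0.0000 V=0.0000[hold]  S*(4)=70.9541
k=3: j=0 S=82.9804 intr=49.0496 cont=48.0180 V=49.0496[EX]; j=1 S=113.4936 intr=18.5364 cont=24.3980 V=24.3980[hold]; j=2 S=155.2269 intr=0.0000 cont=7.9124 V=7.9124[hold]; j=3 S=212.3062 intr=0.0000 cont=1.1892 V=1.1892[hold]  S*(3)=82.9804
k=2: j=0 S=97.0450 intr=34.9850 cont=36.5697 V=36.5697[hold]; j=1 S=132.7300 intr=0.0000 cont=16.1330 V=16.1330[hold]; j=2 S=181.5369 intr=0.0000 cont=4.5613 V=4.5613[hold]  S*(2)=-
k=1: j=0 S=113.4936 intr=18.5364 cont=26.2630 V=26.2630[hold]; j=1 S=155.2269 intr=0.0000 cont=10.3411 V=10.3411[hold]  S*(1)=-
k=0: j=0 S=132.7300 intr=0.0000 cont=18.2547 V=18.2547[hold]  S*(0)=-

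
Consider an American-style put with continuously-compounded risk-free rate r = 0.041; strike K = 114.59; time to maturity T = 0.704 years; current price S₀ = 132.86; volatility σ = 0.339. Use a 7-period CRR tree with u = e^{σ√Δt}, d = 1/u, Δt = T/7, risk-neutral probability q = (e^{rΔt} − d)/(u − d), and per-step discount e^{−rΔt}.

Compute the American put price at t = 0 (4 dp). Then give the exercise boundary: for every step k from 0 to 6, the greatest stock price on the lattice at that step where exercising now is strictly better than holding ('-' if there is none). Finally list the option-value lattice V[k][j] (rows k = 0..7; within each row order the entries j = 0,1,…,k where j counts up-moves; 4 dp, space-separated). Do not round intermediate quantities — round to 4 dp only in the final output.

Δt=0.10057  u=1.11350  d=0.89807  q=0.49233  discount=0.99589
step 7 (expiry): payoffs max(K−S,0) = 51.9912 36.9750 18.3568 0.0000 0.0000 0.0000 0.0000 0.0000
step 6: (k=6,j=0): S=69.7037, (K−S)⁺=44.8863, hold=44.4148 ⇒ V=44.8863 exercise | (k=6,j=1): S=86.4242, (K−S)⁺=28.1658, hold=27.6943 ⇒ V=28.1658 exercise | (k=6,j=2): S=107.1556, (K−S)⁺=7.4344, hold=9.2808 ⇒ V=9.2808 continue | (k=6,j=3): S=132.8600, (K−S)⁺=0.0000, hold=0.0000 ⇒ V=0.0000 continue | (k=6,j=4): S=164.7304, (K−S)⁺=0.0000, hold=0.0000 ⇒ V=0.0000 continue | (k=6,j=5): S=204.2458, (K−S)⁺=0.0000, hold=0.0000 ⇒ V=0.0000 continue | (k=6,j=6): S=253.2402, (K−S)⁺=0.0000, hold=0.0000 ⇒ V=0.0000 continue  boundary S*=86.4242
step 5: (k=5,j=0): S=77.6150, (K−S)⁺=36.9750, hold=36.5035 ⇒ V=36.9750 exercise | (k=5,j=1): S=96.2332, (K−S)⁺=18.3568, hold=18.7905 ⇒ V=18.7905 continue | (k=5,j=2): S=119.3176, (K−S)⁺=0.0000, hold=4.6922 ⇒ V=4.6922 continue | (k=5,j=3): S=147.9394, (K−S)⁺=0.0000, hold=0.0000 ⇒ V=0.0000 continue | (k=5,j=4): S=183.4271, (K−S)⁺=0.0000, hold=0.0000 ⇒ V=0.0000 continue | (k=5,j=5): S=227.4274, (K−S)⁺=0.0000, hold=0.0000 ⇒ V=0.0000 continue  boundary S*=77.6150
step 4: (k=4,j=0): S=86.4242, (K−S)⁺=28.1658, hold=27.9070 ⇒ V=28.1658 exercise | (k=4,j=1): S=107.1556, (K−S)⁺=7.4344, hold=11.8008 ⇒ V=11.8008 continue | (k=4,j=2): S=132.8600, (K−S)⁺=0.0000, hold=2.3723 ⇒ V=2.3723 continue | (k=4,j=3): S=164.7304, (K−S)⁺=0.0000, hold=0.0000 ⇒ V=0.0000 continue | (k=4,j=4): S=204.2458, (K−S)⁺=0.0000, hold=0.0000 ⇒ V=0.0000 continue  boundary S*=86.4242
step 3: (k=3,j=0): S=96.2332, (K−S)⁺=18.3568, hold=20.0261 ⇒ V=20.0261 continue | (k=3,j=1): S=119.3176, (K−S)⁺=0.0000, hold=7.1294 ⇒ V=7.1294 continue | (k=3,j=2): S=147.9394, (K−S)⁺=0.0000, hold=1.1994 ⇒ V=1.1994 continue | (k=3,j=3): S=183.4271, (K−S)⁺=0.0000, hold=0.0000 ⇒ V=0.0000 continue  boundary S*=-
step 2: (k=2,j=0): S=107.1556, (K−S)⁺=7.4344, hold=13.6204 ⇒ V=13.6204 continue | (k=2,j=1): S=132.8600, (K−S)⁺=0.0000, hold=4.1926 ⇒ V=4.1926 continue | (k=2,j=2): S=164.7304, (K−S)⁺=0.0000, hold=0.6064 ⇒ V=0.6064 continue  boundary S*=-
step 1: (k=1,j=0): S=119.3176, (K−S)⁺=0.0000, hold=8.9418 ⇒ V=8.9418 continue | (k=1,j=1): S=147.9394, (K−S)⁺=0.0000, hold=2.4170 ⇒ V=2.4170 continue  boundary S*=-
step 0: (k=0,j=0): S=132.8600, (K−S)⁺=0.0000, hold=5.7059 ⇒ V=5.7059 continue  boundary S*=-

price = 5.7059
boundary = - - - - 86.4242 77.6150 86.4242
tree:
5.7059
8.9418 2.4170
13.6204 4.1926 0.6064
20.0261 7.1294 1.1994 0.0000
28.1658 11.8008 2.3723 0.0000 0.0000
36.9750 18.7905 4.6922 0.0000 0.0000 0.0000
44.8863 28.1658 9.2808 0.0000 0.0000 0.0000 0.0000
51.9912 36.9750 18.3568 0.0000 0.0000 0.0000 0.0000 0.0000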